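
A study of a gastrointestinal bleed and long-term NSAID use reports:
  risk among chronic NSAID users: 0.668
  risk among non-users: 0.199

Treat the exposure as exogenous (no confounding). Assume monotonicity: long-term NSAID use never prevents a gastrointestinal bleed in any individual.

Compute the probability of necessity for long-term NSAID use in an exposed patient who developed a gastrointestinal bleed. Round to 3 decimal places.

PN ≈ 0.702

Let p₁ = 0.668, p₀ = 0.199.
Under exogeneity and monotonicity, PN = (p₁ − p₀) / p₁.
PN = (0.668 − 0.199) / 0.668 = 0.469 / 0.668 ≈ 0.7021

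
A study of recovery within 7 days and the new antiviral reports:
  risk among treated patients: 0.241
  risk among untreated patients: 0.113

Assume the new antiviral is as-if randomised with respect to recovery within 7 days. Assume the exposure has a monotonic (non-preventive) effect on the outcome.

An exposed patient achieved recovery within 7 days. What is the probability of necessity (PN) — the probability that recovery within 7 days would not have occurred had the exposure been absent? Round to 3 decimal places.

PN ≈ 0.531

Let p₁ = 0.241, p₀ = 0.113.
Under exogeneity and monotonicity, PN = (p₁ − p₀) / p₁.
PN = (0.241 − 0.113) / 0.241 = 0.128 / 0.241 ≈ 0.5311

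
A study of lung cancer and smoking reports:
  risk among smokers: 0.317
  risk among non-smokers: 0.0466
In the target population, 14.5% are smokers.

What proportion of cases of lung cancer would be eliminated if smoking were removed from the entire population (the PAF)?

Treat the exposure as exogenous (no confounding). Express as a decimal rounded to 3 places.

PAF ≈ 0.457

Let p₁ = 0.317, p₀ = 0.0466.
Overall risk P(Y=1) = π·p₁ + (1−π)·p₀ = 0.145×0.317 + 0.855×0.0466 = 0.085808.
Under exogeneity, PAF = [P(Y=1) − p₀] / P(Y=1).
PAF = (0.085808 − 0.0466) / 0.085808 ≈ 0.4569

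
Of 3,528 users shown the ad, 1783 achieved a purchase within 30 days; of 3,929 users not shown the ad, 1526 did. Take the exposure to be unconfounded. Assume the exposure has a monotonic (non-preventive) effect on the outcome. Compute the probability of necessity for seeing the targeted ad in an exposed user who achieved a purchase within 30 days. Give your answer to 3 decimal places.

p₁ = P(outcome | exposed) = 1783/3528 = 0.50539
p₀ = P(outcome | unexposed) = 1526/3929 = 0.38839
Under exogeneity and monotonicity, PN = (p₁ − p₀) / p₁.
PN = (0.50539 − 0.38839) / 0.50539 = 0.11699 / 0.50539 ≈ 0.2315

PN ≈ 0.231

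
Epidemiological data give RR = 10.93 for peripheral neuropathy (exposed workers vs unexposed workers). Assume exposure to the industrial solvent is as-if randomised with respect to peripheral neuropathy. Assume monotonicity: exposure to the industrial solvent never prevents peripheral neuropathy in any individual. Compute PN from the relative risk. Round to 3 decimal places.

PN ≈ 0.909

Under exogeneity and monotonicity, PN = (RR − 1) / RR = 1 − 1/RR.
PN = (10.93 − 1) / 10.93 = 9.93 / 10.93 ≈ 0.9085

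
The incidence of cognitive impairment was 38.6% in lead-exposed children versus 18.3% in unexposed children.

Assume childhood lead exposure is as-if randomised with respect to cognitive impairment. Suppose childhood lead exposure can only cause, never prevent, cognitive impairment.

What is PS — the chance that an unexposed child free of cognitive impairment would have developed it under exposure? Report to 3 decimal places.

PS ≈ 0.248

p₁ = 0.386, p₀ = 0.183.
Under exogeneity and monotonicity, PS = (p₁ − p₀) / (1 − p₀).
PS = (0.386 − 0.183) / (1 − 0.183) = 0.203 / 0.817 ≈ 0.2485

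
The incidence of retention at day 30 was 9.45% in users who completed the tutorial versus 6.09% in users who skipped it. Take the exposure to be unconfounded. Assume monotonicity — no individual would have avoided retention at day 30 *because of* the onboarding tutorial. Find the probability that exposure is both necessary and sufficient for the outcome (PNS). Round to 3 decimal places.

PNS ≈ 0.034

p₁ = 0.0945, p₀ = 0.0609.
Under exogeneity and monotonicity, PNS = p₁ − p₀.
PNS = 0.0945 − 0.0609 = 0.0336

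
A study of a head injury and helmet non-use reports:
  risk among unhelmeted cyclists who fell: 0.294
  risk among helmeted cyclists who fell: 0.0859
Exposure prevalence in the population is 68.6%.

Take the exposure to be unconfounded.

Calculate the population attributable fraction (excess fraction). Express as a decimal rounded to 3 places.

Let p₁ = 0.294, p₀ = 0.0859.
Overall risk P(Y=1) = π·p₁ + (1−π)·p₀ = 0.686×0.294 + 0.314×0.0859 = 0.22866.
Under exogeneity, PAF = [P(Y=1) − p₀] / P(Y=1).
PAF = (0.22866 − 0.0859) / 0.22866 ≈ 0.6243

PAF ≈ 0.624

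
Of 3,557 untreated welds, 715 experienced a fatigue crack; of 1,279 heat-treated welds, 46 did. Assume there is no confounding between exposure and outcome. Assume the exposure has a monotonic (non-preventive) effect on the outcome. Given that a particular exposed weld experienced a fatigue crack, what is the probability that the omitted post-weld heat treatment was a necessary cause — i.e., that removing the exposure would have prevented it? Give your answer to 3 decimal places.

p₁ = P(outcome | exposed) = 715/3557 = 0.20101
p₀ = P(outcome | unexposed) = 46/1279 = 0.035966
Under exogeneity and monotonicity, PN = (p₁ − p₀) / p₁.
PN = (0.20101 − 0.035966) / 0.20101 = 0.16505 / 0.20101 ≈ 0.8211

PN ≈ 0.821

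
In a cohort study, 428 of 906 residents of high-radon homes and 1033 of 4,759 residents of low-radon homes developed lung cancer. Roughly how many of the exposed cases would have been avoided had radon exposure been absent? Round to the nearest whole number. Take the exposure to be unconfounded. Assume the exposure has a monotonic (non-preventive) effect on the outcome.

p₁ = P(outcome | exposed) = 428/906 = 0.47241
p₀ = P(outcome | unexposed) = 1033/4759 = 0.21706
PN = (p₁ − p₀)/p₁ = (0.47241 − 0.21706) / 0.47241 ≈ 0.54052.
Attributable cases ≈ PN × (exposed cases) = 0.54052 × 428 ≈ 231.34.

about 231 cases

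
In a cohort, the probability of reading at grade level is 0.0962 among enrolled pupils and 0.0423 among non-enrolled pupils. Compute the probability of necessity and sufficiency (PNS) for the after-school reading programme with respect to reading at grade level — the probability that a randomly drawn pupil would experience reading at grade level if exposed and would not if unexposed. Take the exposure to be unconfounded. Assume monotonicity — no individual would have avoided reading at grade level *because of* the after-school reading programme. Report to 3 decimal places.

Let p₁ = 0.0962, p₀ = 0.0423.
Under exogeneity and monotonicity, PNS = p₁ − p₀.
PNS = 0.0962 − 0.0423 = 0.0539

PNS ≈ 0.054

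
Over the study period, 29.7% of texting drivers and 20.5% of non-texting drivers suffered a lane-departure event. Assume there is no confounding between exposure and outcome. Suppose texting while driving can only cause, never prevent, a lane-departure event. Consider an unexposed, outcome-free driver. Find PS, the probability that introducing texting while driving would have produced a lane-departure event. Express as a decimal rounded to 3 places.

PS ≈ 0.116

p₁ = 0.297, p₀ = 0.205.
Under exogeneity and monotonicity, PS = (p₁ − p₀) / (1 − p₀).
PS = (0.297 − 0.205) / (1 − 0.205) = 0.092 / 0.795 ≈ 0.1157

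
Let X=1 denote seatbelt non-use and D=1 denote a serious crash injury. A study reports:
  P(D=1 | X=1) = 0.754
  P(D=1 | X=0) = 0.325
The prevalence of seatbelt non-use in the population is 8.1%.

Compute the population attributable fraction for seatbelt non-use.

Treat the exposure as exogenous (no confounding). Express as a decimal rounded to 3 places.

Let p₁ = 0.754, p₀ = 0.325.
Overall risk P(Y=1) = π·p₁ + (1−π)·p₀ = 0.081×0.754 + 0.919×0.325 = 0.35975.
Under exogeneity, PAF = [P(Y=1) − p₀] / P(Y=1).
PAF = (0.35975 − 0.325) / 0.35975 ≈ 0.0966

PAF ≈ 0.097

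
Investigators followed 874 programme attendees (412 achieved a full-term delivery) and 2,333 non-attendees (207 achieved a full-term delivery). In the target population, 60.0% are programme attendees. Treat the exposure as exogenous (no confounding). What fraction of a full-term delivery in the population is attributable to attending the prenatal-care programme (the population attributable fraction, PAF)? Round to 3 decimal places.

PAF ≈ 0.721

p₁ = P(outcome | exposed) = 412/874 = 0.4714
p₀ = P(outcome | unexposed) = 207/2333 = 0.088727
Overall risk P(Y=1) = π·p₁ + (1−π)·p₀ = 0.6×0.4714 + 0.4×0.088727 = 0.31833.
Under exogeneity, PAF = [P(Y=1) − p₀] / P(Y=1).
PAF = (0.31833 − 0.088727) / 0.31833 ≈ 0.7213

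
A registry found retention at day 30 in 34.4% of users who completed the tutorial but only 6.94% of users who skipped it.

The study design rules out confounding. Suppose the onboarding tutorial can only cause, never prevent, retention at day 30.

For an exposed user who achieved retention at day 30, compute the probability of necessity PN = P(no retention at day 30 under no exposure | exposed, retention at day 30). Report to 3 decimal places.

p₁ = 0.344, p₀ = 0.0694.
Under exogeneity and monotonicity, PN = (p₁ − p₀) / p₁.
PN = (0.344 − 0.0694) / 0.344 = 0.2746 / 0.344 ≈ 0.7983

PN ≈ 0.798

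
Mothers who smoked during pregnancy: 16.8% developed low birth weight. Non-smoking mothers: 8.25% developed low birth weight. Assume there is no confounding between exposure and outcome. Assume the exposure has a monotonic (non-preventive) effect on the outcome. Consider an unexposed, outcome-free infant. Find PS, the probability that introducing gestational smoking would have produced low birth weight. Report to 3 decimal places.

PS ≈ 0.093

p₁ = 0.168, p₀ = 0.0825.
Under exogeneity and monotonicity, PS = (p₁ − p₀) / (1 − p₀).
PS = (0.168 − 0.0825) / (1 − 0.0825) = 0.0855 / 0.9175 ≈ 0.0932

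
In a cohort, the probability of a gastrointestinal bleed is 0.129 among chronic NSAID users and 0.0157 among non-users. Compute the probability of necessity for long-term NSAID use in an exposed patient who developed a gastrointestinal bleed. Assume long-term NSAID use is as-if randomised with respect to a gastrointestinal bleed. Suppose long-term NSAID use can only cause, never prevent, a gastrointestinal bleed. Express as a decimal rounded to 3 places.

PN ≈ 0.878

Let p₁ = 0.129, p₀ = 0.0157.
Under exogeneity and monotonicity, PN = (p₁ − p₀) / p₁.
PN = (0.129 − 0.0157) / 0.129 = 0.1133 / 0.129 ≈ 0.8783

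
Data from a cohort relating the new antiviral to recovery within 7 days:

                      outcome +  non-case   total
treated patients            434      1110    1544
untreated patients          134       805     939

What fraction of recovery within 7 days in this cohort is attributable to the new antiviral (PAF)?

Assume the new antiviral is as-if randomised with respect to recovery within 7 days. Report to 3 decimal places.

PAF ≈ 0.376

p₁ = P(outcome | exposed) = 434/1544 = 0.28109
p₀ = P(outcome | unexposed) = 134/939 = 0.14271
Exposure prevalence π = 1544/2483 = 0.62183; overall risk P(Y=1) = 0.22876.
Under exogeneity, PAF = [P(Y=1) − p₀]/P(Y=1).
PAF = (0.22876 − 0.14271) / 0.22876 ≈ 0.3762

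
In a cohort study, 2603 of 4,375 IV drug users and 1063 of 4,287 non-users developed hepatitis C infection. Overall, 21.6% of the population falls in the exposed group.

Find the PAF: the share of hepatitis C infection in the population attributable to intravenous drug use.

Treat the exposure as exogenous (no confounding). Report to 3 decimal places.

PAF ≈ 0.232

p₁ = P(outcome | exposed) = 2603/4375 = 0.59497
p₀ = P(outcome | unexposed) = 1063/4287 = 0.24796
Overall risk P(Y=1) = π·p₁ + (1−π)·p₀ = 0.216×0.59497 + 0.784×0.24796 = 0.32291.
Under exogeneity, PAF = [P(Y=1) − p₀] / P(Y=1).
PAF = (0.32291 − 0.24796) / 0.32291 ≈ 0.2321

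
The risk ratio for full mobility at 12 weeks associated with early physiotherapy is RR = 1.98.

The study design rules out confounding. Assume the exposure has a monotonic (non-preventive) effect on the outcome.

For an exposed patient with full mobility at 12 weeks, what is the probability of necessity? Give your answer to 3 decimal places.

Under exogeneity and monotonicity, PN = (RR − 1) / RR = 1 − 1/RR.
PN = (1.98 − 1) / 1.98 = 0.98 / 1.98 ≈ 0.4949

PN ≈ 0.495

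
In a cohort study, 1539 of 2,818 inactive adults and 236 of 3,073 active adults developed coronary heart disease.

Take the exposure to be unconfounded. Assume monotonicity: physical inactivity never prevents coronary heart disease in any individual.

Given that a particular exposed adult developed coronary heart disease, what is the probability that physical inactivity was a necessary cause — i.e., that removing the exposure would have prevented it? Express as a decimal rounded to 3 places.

PN ≈ 0.859

p₁ = P(outcome | exposed) = 1539/2818 = 0.54613
p₀ = P(outcome | unexposed) = 236/3073 = 0.076798
Under exogeneity and monotonicity, PN = (p₁ − p₀) / p₁.
PN = (0.54613 − 0.076798) / 0.54613 = 0.46933 / 0.54613 ≈ 0.8594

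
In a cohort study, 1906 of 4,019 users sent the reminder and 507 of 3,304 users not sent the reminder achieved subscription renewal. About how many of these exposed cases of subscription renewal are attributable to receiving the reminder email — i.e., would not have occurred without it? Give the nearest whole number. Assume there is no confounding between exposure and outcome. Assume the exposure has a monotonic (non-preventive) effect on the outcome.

about 1289 cases

p₁ = P(outcome | exposed) = 1906/4019 = 0.47425
p₀ = P(outcome | unexposed) = 507/3304 = 0.15345
PN = (p₁ − p₀)/p₁ = (0.47425 − 0.15345) / 0.47425 ≈ 0.67643.
Attributable cases ≈ PN × (exposed cases) = 0.67643 × 1906 ≈ 1289.28.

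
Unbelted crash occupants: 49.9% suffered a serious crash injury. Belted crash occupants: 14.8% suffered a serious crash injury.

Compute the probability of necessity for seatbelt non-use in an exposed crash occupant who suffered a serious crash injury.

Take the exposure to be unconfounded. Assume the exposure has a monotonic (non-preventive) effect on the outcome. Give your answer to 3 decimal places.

PN ≈ 0.703

p₁ = 0.499, p₀ = 0.148.
Under exogeneity and monotonicity, PN = (p₁ − p₀) / p₁.
PN = (0.499 − 0.148) / 0.499 = 0.351 / 0.499 ≈ 0.7034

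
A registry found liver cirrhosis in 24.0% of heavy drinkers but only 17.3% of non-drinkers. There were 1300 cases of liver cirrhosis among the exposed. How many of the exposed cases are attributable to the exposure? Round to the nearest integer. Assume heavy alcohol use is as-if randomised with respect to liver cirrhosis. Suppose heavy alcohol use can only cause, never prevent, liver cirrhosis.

about 363 cases

p₁ = 0.24, p₀ = 0.173.
PN = (p₁ − p₀)/p₁ = (0.24 − 0.173) / 0.24 ≈ 0.27917.
Attributable cases ≈ PN × (exposed cases) = 0.27917 × 1300 ≈ 362.92.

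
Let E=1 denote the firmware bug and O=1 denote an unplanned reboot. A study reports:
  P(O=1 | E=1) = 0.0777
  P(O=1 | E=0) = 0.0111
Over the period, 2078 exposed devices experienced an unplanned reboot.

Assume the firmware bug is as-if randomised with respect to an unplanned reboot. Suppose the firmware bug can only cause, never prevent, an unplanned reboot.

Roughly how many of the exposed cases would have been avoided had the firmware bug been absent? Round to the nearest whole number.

about 1781 cases

Let p₁ = 0.0777, p₀ = 0.0111.
PN = (p₁ − p₀)/p₁ = (0.0777 − 0.0111) / 0.0777 ≈ 0.85714.
Attributable cases ≈ PN × (exposed cases) = 0.85714 × 2078 ≈ 1781.14.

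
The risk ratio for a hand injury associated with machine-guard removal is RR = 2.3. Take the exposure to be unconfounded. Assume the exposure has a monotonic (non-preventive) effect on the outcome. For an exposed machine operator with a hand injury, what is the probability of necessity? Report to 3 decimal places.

Under exogeneity and monotonicity, PN = (RR − 1) / RR = 1 − 1/RR.
PN = (2.3 − 1) / 2.3 = 1.3 / 2.3 ≈ 0.5652

PN ≈ 0.565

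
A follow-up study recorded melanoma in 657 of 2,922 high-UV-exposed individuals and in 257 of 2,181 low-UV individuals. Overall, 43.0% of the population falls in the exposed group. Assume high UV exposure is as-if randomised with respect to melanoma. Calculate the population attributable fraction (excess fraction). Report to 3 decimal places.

PAF ≈ 0.281

p₁ = P(outcome | exposed) = 657/2922 = 0.22485
p₀ = P(outcome | unexposed) = 257/2181 = 0.11784
Overall risk P(Y=1) = π·p₁ + (1−π)·p₀ = 0.43×0.22485 + 0.57×0.11784 = 0.16385.
Under exogeneity, PAF = [P(Y=1) − p₀] / P(Y=1).
PAF = (0.16385 − 0.11784) / 0.16385 ≈ 0.2808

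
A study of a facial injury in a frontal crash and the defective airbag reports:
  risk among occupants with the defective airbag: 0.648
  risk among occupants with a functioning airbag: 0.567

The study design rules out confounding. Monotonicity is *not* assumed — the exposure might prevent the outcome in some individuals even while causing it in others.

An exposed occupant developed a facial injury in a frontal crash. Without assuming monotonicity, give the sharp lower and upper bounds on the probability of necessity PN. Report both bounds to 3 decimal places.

0.125 ≤ PN ≤ 0.668

Let p₁ = 0.648, p₀ = 0.567.
Under exogeneity alone the bounds on PN are max{0,(p₁−p₀)/p₁} ≤ PN ≤ min{1,(1−p₀)/p₁}.
  lower = (p₁ − p₀)/p₁ = 0.081 / 0.648 ≈ 0.1250
  upper = min{1, (1 − p₀)/p₁} = 0.433 / 0.648 ≈ 0.6682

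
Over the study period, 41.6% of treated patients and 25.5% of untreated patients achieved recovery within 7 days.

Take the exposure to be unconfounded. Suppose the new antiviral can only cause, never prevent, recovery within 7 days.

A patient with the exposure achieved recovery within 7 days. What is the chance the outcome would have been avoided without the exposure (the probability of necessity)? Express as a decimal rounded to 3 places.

p₁ = 0.416, p₀ = 0.255.
Under exogeneity and monotonicity, PN = (p₁ − p₀) / p₁.
PN = (0.416 − 0.255) / 0.416 = 0.161 / 0.416 ≈ 0.3870

PN ≈ 0.387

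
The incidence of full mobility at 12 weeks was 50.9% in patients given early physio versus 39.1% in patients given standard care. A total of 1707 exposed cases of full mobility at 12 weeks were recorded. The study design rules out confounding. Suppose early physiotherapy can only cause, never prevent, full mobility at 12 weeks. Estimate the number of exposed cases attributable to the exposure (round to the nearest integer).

p₁ = 0.509, p₀ = 0.391.
PN = (p₁ − p₀)/p₁ = (0.509 − 0.391) / 0.509 ≈ 0.23183.
Attributable cases ≈ PN × (exposed cases) = 0.23183 × 1707 ≈ 395.73.

about 396 cases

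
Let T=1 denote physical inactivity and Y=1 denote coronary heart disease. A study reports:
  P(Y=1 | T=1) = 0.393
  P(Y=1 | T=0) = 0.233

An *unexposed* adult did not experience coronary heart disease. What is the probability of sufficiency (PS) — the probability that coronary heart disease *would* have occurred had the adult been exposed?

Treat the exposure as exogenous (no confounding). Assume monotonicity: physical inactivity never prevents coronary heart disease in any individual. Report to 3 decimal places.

Let p₁ = 0.393, p₀ = 0.233.
Under exogeneity and monotonicity, PS = (p₁ − p₀) / (1 − p₀).
PS = (0.393 − 0.233) / (1 − 0.233) = 0.16 / 0.767 ≈ 0.2086

PS ≈ 0.209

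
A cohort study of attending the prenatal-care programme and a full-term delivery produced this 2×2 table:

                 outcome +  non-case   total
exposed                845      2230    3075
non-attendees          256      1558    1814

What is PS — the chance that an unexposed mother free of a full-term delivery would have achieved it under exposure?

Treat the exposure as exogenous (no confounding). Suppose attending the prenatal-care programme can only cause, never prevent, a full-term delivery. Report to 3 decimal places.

p₁ = P(outcome | exposed) = 845/3075 = 0.2748
p₀ = P(outcome | unexposed) = 256/1814 = 0.14112
Under exogeneity and monotonicity, PS = (p₁ − p₀)/(1 − p₀).
PS = (0.2748 − 0.14112) / 0.85888 ≈ 0.1556

PS ≈ 0.156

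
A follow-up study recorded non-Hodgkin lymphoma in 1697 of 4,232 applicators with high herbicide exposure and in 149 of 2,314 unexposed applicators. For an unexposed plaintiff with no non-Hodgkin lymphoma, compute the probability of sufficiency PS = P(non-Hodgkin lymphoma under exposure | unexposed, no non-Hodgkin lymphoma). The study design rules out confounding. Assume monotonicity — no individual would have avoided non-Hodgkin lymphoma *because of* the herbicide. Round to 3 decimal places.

p₁ = P(outcome | exposed) = 1697/4232 = 0.40099
p₀ = P(outcome | unexposed) = 149/2314 = 0.064391
Under exogeneity and monotonicity, PS = (p₁ − p₀) / (1 − p₀).
PS = (0.40099 − 0.064391) / (1 − 0.064391) = 0.3366 / 0.93561 ≈ 0.3598

PS ≈ 0.360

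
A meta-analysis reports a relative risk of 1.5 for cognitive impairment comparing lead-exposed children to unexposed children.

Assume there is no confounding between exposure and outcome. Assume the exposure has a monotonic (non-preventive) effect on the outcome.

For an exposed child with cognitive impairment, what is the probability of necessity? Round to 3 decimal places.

Under exogeneity and monotonicity, PN = (RR − 1) / RR = 1 − 1/RR.
PN = (1.5 − 1) / 1.5 = 0.5 / 1.5 ≈ 0.3333

PN ≈ 0.333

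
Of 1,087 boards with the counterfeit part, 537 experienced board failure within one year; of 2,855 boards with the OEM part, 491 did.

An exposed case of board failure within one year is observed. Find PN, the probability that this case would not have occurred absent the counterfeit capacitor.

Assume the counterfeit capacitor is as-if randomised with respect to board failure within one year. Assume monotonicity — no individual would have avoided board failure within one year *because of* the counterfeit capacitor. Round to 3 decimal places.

PN ≈ 0.652

p₁ = P(outcome | exposed) = 537/1087 = 0.49402
p₀ = P(outcome | unexposed) = 491/2855 = 0.17198
Under exogeneity and monotonicity, PN = (p₁ − p₀) / p₁.
PN = (0.49402 − 0.17198) / 0.49402 = 0.32204 / 0.49402 ≈ 0.6519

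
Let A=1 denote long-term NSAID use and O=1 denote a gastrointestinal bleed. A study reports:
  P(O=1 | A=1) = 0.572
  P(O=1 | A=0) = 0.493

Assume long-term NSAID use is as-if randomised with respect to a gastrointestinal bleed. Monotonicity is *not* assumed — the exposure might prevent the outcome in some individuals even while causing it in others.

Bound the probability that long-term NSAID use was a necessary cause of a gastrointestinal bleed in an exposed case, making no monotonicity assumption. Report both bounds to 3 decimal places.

0.138 ≤ PN ≤ 0.886

Let p₁ = 0.572, p₀ = 0.493.
Under exogeneity alone the bounds on PN are max{0,(p₁−p₀)/p₁} ≤ PN ≤ min{1,(1−p₀)/p₁}.
  lower = (p₁ − p₀)/p₁ = 0.079 / 0.572 ≈ 0.1381
  upper = min{1, (1 − p₀)/p₁} = 0.507 / 0.572 ≈ 0.8864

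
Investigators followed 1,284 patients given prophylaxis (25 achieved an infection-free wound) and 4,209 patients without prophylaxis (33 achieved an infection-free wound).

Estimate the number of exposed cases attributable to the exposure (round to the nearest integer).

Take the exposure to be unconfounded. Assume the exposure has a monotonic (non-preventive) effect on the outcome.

p₁ = P(outcome | exposed) = 25/1284 = 0.01947
p₀ = P(outcome | unexposed) = 33/4209 = 0.0078403
PN = (p₁ − p₀)/p₁ = (0.01947 − 0.0078403) / 0.01947 ≈ 0.59732.
Attributable cases ≈ PN × (exposed cases) = 0.59732 × 25 ≈ 14.93.

about 15 cases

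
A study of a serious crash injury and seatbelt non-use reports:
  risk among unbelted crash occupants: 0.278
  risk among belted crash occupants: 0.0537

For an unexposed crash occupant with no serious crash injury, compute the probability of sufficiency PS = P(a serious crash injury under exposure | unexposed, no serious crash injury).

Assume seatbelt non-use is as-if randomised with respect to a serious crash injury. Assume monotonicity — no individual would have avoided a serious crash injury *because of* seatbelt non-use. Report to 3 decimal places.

Let p₁ = 0.278, p₀ = 0.0537.
Under exogeneity and monotonicity, PS = (p₁ − p₀) / (1 − p₀).
PS = (0.278 − 0.0537) / (1 − 0.0537) = 0.2243 / 0.9463 ≈ 0.2370

PS ≈ 0.237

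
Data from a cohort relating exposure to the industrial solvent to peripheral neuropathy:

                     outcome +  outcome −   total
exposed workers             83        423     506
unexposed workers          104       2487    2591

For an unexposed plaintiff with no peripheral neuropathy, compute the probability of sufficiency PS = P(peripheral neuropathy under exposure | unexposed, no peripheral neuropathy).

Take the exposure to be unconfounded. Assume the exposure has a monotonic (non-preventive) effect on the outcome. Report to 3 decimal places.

p₁ = P(outcome | exposed) = 83/506 = 0.16403
p₀ = P(outcome | unexposed) = 104/2591 = 0.040139
Under exogeneity and monotonicity, PS = (p₁ − p₀)/(1 − p₀).
PS = (0.16403 − 0.040139) / 0.95986 ≈ 0.1291

PS ≈ 0.129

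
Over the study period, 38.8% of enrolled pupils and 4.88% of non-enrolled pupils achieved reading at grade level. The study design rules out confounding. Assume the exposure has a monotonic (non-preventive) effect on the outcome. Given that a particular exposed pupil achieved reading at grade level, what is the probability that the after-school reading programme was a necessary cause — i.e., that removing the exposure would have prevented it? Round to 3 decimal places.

p₁ = 0.388, p₀ = 0.0488.
Under exogeneity and monotonicity, PN = (p₁ − p₀) / p₁.
PN = (0.388 − 0.0488) / 0.388 = 0.3392 / 0.388 ≈ 0.8742

PN ≈ 0.874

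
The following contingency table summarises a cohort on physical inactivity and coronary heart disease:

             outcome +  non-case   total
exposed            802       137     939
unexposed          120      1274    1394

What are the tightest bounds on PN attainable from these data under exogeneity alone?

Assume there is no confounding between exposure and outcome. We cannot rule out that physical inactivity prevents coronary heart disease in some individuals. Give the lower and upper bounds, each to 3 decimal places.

p₁ = P(outcome | exposed) = 802/939 = 0.8541
p₀ = P(outcome | unexposed) = 120/1394 = 0.086083
Under exogeneity alone the bounds on PN are max{0,(p₁−p₀)/p₁} ≤ PN ≤ min{1,(1−p₀)/p₁}.
  lower = (p₁ − p₀)/p₁ = 0.76802 / 0.8541 ≈ 0.8992
  upper = min{1, (1 − p₀)/p₁} = 0.91392 / 0.8541 ≈ 1.0700 → capped at 1

0.899 ≤ PN ≤ 1.000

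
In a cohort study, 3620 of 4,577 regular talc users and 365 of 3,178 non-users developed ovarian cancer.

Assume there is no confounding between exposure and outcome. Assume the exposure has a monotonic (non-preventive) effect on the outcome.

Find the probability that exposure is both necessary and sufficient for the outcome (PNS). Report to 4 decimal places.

p₁ = P(outcome | exposed) = 3620/4577 = 0.79091
p₀ = P(outcome | unexposed) = 365/3178 = 0.11485
Under exogeneity and monotonicity, PNS = p₁ − p₀.
PNS = 0.79091 − 0.11485 = 0.67606

PNS ≈ 0.6761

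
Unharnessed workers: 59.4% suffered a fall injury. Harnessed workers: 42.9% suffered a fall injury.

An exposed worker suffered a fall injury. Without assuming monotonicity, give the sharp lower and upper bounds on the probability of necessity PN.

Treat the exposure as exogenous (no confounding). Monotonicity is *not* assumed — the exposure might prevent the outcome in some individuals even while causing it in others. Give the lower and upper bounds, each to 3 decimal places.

0.278 ≤ PN ≤ 0.961

p₁ = 0.594, p₀ = 0.429.
Under exogeneity alone the bounds on PN are max{0,(p₁−p₀)/p₁} ≤ PN ≤ min{1,(1−p₀)/p₁}.
  lower = (p₁ − p₀)/p₁ = 0.165 / 0.594 ≈ 0.2778
  upper = min{1, (1 − p₀)/p₁} = 0.571 / 0.594 ≈ 0.9613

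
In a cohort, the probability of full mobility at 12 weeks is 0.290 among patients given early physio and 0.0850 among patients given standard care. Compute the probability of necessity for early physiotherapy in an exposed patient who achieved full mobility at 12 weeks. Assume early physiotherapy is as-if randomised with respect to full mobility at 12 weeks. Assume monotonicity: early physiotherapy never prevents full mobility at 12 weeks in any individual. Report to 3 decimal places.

PN ≈ 0.707

Let p₁ = 0.29, p₀ = 0.085.
Under exogeneity and monotonicity, PN = (p₁ − p₀) / p₁.
PN = (0.29 − 0.085) / 0.29 = 0.205 / 0.29 ≈ 0.7069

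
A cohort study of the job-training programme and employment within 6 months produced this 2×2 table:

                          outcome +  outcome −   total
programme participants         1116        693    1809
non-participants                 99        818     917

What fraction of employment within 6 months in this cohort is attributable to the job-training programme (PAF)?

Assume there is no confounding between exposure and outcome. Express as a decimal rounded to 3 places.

PAF ≈ 0.758

p₁ = P(outcome | exposed) = 1116/1809 = 0.61692
p₀ = P(outcome | unexposed) = 99/917 = 0.10796
Exposure prevalence π = 1809/2726 = 0.66361; overall risk P(Y=1) = 0.44571.
Under exogeneity, PAF = [P(Y=1) − p₀]/P(Y=1).
PAF = (0.44571 − 0.10796) / 0.44571 ≈ 0.7578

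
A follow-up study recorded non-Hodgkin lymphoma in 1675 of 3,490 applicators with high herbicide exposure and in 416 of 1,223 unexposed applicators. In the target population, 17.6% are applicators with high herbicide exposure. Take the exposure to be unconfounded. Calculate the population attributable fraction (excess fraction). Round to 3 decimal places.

PAF ≈ 0.067

p₁ = P(outcome | exposed) = 1675/3490 = 0.47994
p₀ = P(outcome | unexposed) = 416/1223 = 0.34015
Overall risk P(Y=1) = π·p₁ + (1−π)·p₀ = 0.176×0.47994 + 0.824×0.34015 = 0.36475.
Under exogeneity, PAF = [P(Y=1) − p₀] / P(Y=1).
PAF = (0.36475 − 0.34015) / 0.36475 ≈ 0.0675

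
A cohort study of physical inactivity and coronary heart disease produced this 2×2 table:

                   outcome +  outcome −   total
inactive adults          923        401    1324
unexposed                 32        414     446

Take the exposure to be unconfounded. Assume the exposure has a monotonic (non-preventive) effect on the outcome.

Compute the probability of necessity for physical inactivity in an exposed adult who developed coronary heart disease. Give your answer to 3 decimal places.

PN ≈ 0.897

p₁ = P(outcome | exposed) = 923/1324 = 0.69713
p₀ = P(outcome | unexposed) = 32/446 = 0.071749
Under exogeneity and monotonicity, PN = (p₁ − p₀) / p₁.
PN = (0.69713 − 0.071749) / 0.69713 = 0.62538 / 0.69713 ≈ 0.8971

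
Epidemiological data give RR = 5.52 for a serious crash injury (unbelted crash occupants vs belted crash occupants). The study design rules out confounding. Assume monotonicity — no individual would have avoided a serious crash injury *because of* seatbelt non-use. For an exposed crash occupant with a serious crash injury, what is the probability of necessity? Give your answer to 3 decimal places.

Under exogeneity and monotonicity, PN = (RR − 1) / RR = 1 − 1/RR.
PN = (5.52 − 1) / 5.52 = 4.52 / 5.52 ≈ 0.8188

PN ≈ 0.819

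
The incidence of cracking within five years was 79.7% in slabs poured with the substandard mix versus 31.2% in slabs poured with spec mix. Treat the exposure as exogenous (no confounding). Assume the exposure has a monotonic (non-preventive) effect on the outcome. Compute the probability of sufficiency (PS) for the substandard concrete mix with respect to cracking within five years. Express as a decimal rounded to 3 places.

PS ≈ 0.705

p₁ = 0.797, p₀ = 0.312.
Under exogeneity and monotonicity, PS = (p₁ − p₀) / (1 − p₀).
PS = (0.797 − 0.312) / (1 − 0.312) = 0.485 / 0.688 ≈ 0.7049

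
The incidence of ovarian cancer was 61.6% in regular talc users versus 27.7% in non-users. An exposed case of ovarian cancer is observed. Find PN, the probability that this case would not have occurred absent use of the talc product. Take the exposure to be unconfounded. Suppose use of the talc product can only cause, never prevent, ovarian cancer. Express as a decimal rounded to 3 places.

p₁ = 0.616, p₀ = 0.277.
Under exogeneity and monotonicity, PN = (p₁ − p₀) / p₁.
PN = (0.616 − 0.277) / 0.616 = 0.339 / 0.616 ≈ 0.5503

PN ≈ 0.550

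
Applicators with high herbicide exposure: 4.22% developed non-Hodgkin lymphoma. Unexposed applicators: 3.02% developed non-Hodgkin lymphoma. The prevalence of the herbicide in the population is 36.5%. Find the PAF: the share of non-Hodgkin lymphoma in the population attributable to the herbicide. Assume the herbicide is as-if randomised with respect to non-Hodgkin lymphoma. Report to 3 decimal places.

PAF ≈ 0.127

p₁ = 0.0422, p₀ = 0.0302.
Overall risk P(Y=1) = π·p₁ + (1−π)·p₀ = 0.365×0.0422 + 0.635×0.0302 = 0.03458.
Under exogeneity, PAF = [P(Y=1) − p₀] / P(Y=1).
PAF = (0.03458 − 0.0302) / 0.03458 ≈ 0.1267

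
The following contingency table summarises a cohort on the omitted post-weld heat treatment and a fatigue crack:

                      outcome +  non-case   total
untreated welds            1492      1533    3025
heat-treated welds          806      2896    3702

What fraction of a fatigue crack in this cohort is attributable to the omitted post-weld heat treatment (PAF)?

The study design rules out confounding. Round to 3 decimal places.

PAF ≈ 0.363

p₁ = P(outcome | exposed) = 1492/3025 = 0.49322
p₀ = P(outcome | unexposed) = 806/3702 = 0.21772
Exposure prevalence π = 3025/6727 = 0.44968; overall risk P(Y=1) = 0.34161.
Under exogeneity, PAF = [P(Y=1) − p₀]/P(Y=1).
PAF = (0.34161 − 0.21772) / 0.34161 ≈ 0.3627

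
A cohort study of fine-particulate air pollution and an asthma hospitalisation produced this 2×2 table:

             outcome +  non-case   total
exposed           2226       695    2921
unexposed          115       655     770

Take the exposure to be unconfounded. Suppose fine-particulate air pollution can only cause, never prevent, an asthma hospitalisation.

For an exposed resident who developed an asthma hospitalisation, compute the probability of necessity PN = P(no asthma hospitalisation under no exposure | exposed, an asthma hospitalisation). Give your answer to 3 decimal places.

p₁ = P(outcome | exposed) = 2226/2921 = 0.76207
p₀ = P(outcome | unexposed) = 115/770 = 0.14935
Under exogeneity and monotonicity, PN = (p₁ − p₀)/p₁.
PN = (0.76207 − 0.14935) / 0.76207 ≈ 0.8040

PN ≈ 0.804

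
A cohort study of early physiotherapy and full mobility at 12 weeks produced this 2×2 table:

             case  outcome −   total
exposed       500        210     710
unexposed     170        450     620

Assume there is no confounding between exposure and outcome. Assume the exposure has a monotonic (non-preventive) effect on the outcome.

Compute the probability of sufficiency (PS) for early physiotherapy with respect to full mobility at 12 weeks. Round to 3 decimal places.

p₁ = P(outcome | exposed) = 500/710 = 0.70423
p₀ = P(outcome | unexposed) = 170/620 = 0.27419
Under exogeneity and monotonicity, PS = (p₁ − p₀) / (1 − p₀).
PS = (0.70423 − 0.27419) / (1 − 0.27419) = 0.43003 / 0.72581 ≈ 0.5925

PS ≈ 0.592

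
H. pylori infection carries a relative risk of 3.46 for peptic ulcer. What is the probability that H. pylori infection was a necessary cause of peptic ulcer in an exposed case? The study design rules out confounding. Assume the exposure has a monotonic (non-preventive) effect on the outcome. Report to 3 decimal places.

Under exogeneity and monotonicity, PN = (RR − 1) / RR = 1 − 1/RR.
PN = (3.46 − 1) / 3.46 = 2.46 / 3.46 ≈ 0.7110

PN ≈ 0.711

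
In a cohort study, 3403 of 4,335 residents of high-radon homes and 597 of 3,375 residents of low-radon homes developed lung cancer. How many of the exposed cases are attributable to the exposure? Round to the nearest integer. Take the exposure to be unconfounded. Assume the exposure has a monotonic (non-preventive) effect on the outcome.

p₁ = P(outcome | exposed) = 3403/4335 = 0.78501
p₀ = P(outcome | unexposed) = 597/3375 = 0.17689
PN = (p₁ − p₀)/p₁ = (0.78501 − 0.17689) / 0.78501 ≈ 0.77467.
Attributable cases ≈ PN × (exposed cases) = 0.77467 × 3403 ≈ 2636.19.

about 2636 cases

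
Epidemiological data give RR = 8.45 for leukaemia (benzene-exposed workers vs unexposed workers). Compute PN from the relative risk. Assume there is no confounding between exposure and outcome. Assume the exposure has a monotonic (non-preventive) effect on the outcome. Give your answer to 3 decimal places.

PN ≈ 0.882

Under exogeneity and monotonicity, PN = (RR − 1) / RR = 1 − 1/RR.
PN = (8.45 − 1) / 8.45 = 7.45 / 8.45 ≈ 0.8817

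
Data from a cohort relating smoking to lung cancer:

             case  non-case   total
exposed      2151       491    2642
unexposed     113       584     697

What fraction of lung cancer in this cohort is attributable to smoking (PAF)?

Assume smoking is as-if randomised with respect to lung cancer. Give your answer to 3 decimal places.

p₁ = P(outcome | exposed) = 2151/2642 = 0.81416
p₀ = P(outcome | unexposed) = 113/697 = 0.16212
Exposure prevalence π = 2642/3339 = 0.79125; overall risk P(Y=1) = 0.67805.
Under exogeneity, PAF = [P(Y=1) − p₀]/P(Y=1).
PAF = (0.67805 − 0.16212) / 0.67805 ≈ 0.7609

PAF ≈ 0.761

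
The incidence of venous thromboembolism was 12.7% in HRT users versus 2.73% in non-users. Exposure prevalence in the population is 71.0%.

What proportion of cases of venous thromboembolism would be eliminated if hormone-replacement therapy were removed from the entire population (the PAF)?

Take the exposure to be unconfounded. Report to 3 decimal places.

p₁ = 0.127, p₀ = 0.0273.
Overall risk P(Y=1) = π·p₁ + (1−π)·p₀ = 0.71×0.127 + 0.29×0.0273 = 0.098087.
Under exogeneity, PAF = [P(Y=1) − p₀] / P(Y=1).
PAF = (0.098087 − 0.0273) / 0.098087 ≈ 0.7217

PAF ≈ 0.722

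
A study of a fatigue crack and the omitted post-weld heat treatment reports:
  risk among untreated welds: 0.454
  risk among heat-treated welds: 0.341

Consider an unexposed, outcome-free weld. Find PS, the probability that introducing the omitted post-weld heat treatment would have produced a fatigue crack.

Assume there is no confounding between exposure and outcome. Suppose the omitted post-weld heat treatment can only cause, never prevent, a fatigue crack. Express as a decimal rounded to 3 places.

Let p₁ = 0.454, p₀ = 0.341.
Under exogeneity and monotonicity, PS = (p₁ − p₀) / (1 − p₀).
PS = (0.454 − 0.341) / (1 − 0.341) = 0.113 / 0.659 ≈ 0.1715

PS ≈ 0.171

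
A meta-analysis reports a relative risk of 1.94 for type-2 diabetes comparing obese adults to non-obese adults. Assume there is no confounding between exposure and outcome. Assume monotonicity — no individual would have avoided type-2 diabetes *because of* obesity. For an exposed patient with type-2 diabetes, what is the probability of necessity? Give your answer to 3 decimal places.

Under exogeneity and monotonicity, PN = (RR − 1) / RR = 1 − 1/RR.
PN = (1.94 − 1) / 1.94 = 0.94 / 1.94 ≈ 0.4845

PN ≈ 0.485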